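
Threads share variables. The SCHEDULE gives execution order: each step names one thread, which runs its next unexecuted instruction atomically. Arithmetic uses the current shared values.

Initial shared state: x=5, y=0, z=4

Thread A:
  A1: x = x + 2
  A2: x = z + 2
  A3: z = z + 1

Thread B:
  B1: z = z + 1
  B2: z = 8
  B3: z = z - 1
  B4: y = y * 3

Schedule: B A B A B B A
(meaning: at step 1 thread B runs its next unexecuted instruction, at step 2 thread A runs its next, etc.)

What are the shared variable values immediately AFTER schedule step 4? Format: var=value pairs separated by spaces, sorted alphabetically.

Answer: x=10 y=0 z=8

Derivation:
Step 1: thread B executes B1 (z = z + 1). Shared: x=5 y=0 z=5. PCs: A@0 B@1
Step 2: thread A executes A1 (x = x + 2). Shared: x=7 y=0 z=5. PCs: A@1 B@1
Step 3: thread B executes B2 (z = 8). Shared: x=7 y=0 z=8. PCs: A@1 B@2
Step 4: thread A executes A2 (x = z + 2). Shared: x=10 y=0 z=8. PCs: A@2 B@2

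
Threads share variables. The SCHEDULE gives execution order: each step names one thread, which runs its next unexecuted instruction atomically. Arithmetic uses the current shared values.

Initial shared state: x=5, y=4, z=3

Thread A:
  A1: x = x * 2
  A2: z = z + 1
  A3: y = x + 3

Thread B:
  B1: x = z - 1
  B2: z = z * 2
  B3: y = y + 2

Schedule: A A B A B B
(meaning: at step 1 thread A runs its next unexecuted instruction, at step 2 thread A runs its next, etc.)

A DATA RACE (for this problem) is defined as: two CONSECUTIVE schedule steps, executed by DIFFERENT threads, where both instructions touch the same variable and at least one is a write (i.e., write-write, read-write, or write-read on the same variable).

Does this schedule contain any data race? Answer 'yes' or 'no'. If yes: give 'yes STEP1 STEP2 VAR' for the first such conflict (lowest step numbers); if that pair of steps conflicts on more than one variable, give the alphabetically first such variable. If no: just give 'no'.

Answer: yes 2 3 z

Derivation:
Steps 1,2: same thread (A). No race.
Steps 2,3: A(z = z + 1) vs B(x = z - 1). RACE on z (W-R).
Steps 3,4: B(x = z - 1) vs A(y = x + 3). RACE on x (W-R).
Steps 4,5: A(r=x,w=y) vs B(r=z,w=z). No conflict.
Steps 5,6: same thread (B). No race.
First conflict at steps 2,3.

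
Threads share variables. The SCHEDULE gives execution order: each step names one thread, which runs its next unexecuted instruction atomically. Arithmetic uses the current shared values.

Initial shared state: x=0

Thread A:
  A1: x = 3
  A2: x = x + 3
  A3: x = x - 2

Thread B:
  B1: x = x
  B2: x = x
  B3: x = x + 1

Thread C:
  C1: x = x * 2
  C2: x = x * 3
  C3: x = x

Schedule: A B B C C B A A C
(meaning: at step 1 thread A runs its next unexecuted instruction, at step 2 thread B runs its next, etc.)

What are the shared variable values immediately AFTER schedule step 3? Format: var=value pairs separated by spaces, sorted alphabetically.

Step 1: thread A executes A1 (x = 3). Shared: x=3. PCs: A@1 B@0 C@0
Step 2: thread B executes B1 (x = x). Shared: x=3. PCs: A@1 B@1 C@0
Step 3: thread B executes B2 (x = x). Shared: x=3. PCs: A@1 B@2 C@0

Answer: x=3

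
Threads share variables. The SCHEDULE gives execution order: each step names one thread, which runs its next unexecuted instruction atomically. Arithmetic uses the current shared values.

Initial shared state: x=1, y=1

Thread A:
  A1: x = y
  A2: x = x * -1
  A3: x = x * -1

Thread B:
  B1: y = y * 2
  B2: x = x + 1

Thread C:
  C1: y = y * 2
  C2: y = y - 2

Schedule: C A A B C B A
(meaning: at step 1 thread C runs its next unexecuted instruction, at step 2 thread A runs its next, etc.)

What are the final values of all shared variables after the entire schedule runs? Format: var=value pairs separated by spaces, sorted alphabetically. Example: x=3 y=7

Step 1: thread C executes C1 (y = y * 2). Shared: x=1 y=2. PCs: A@0 B@0 C@1
Step 2: thread A executes A1 (x = y). Shared: x=2 y=2. PCs: A@1 B@0 C@1
Step 3: thread A executes A2 (x = x * -1). Shared: x=-2 y=2. PCs: A@2 B@0 C@1
Step 4: thread B executes B1 (y = y * 2). Shared: x=-2 y=4. PCs: A@2 B@1 C@1
Step 5: thread C executes C2 (y = y - 2). Shared: x=-2 y=2. PCs: A@2 B@1 C@2
Step 6: thread B executes B2 (x = x + 1). Shared: x=-1 y=2. PCs: A@2 B@2 C@2
Step 7: thread A executes A3 (x = x * -1). Shared: x=1 y=2. PCs: A@3 B@2 C@2

Answer: x=1 y=2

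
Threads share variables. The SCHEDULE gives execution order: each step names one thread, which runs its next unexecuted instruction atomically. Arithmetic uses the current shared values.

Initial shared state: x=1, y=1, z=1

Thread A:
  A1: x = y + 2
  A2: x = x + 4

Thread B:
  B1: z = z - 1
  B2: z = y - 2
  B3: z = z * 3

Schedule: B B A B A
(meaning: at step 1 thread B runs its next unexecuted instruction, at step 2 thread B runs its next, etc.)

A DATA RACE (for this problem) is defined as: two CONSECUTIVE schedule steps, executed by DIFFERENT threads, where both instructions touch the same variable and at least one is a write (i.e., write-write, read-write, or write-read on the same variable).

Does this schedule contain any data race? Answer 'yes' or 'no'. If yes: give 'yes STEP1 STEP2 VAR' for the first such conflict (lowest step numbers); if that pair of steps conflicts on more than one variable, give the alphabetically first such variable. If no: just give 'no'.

Steps 1,2: same thread (B). No race.
Steps 2,3: B(r=y,w=z) vs A(r=y,w=x). No conflict.
Steps 3,4: A(r=y,w=x) vs B(r=z,w=z). No conflict.
Steps 4,5: B(r=z,w=z) vs A(r=x,w=x). No conflict.

Answer: no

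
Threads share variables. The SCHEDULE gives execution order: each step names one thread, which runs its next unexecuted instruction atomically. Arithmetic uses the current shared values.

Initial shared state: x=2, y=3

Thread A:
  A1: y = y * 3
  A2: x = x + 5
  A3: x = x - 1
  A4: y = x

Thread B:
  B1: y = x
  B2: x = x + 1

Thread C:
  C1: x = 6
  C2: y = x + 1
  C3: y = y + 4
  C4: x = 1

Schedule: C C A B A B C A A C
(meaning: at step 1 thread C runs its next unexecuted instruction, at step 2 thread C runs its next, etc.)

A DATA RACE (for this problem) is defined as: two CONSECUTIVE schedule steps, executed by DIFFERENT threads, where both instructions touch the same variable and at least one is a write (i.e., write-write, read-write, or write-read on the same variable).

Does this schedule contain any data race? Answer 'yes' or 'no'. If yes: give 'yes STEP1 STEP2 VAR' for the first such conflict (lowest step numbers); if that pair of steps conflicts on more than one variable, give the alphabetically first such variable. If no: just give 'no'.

Steps 1,2: same thread (C). No race.
Steps 2,3: C(y = x + 1) vs A(y = y * 3). RACE on y (W-W).
Steps 3,4: A(y = y * 3) vs B(y = x). RACE on y (W-W).
Steps 4,5: B(y = x) vs A(x = x + 5). RACE on x (R-W).
Steps 5,6: A(x = x + 5) vs B(x = x + 1). RACE on x (W-W).
Steps 6,7: B(r=x,w=x) vs C(r=y,w=y). No conflict.
Steps 7,8: C(r=y,w=y) vs A(r=x,w=x). No conflict.
Steps 8,9: same thread (A). No race.
Steps 9,10: A(y = x) vs C(x = 1). RACE on x (R-W).
First conflict at steps 2,3.

Answer: yes 2 3 y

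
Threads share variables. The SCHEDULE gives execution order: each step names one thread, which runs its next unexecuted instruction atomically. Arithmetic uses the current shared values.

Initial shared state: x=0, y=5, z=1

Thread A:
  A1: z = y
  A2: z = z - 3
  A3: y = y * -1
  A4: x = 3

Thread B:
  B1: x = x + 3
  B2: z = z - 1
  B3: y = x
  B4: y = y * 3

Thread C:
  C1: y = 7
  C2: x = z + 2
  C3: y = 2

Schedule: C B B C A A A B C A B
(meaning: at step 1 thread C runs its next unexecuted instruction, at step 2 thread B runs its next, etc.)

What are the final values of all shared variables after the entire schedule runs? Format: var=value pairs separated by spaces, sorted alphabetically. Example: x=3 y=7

Step 1: thread C executes C1 (y = 7). Shared: x=0 y=7 z=1. PCs: A@0 B@0 C@1
Step 2: thread B executes B1 (x = x + 3). Shared: x=3 y=7 z=1. PCs: A@0 B@1 C@1
Step 3: thread B executes B2 (z = z - 1). Shared: x=3 y=7 z=0. PCs: A@0 B@2 C@1
Step 4: thread C executes C2 (x = z + 2). Shared: x=2 y=7 z=0. PCs: A@0 B@2 C@2
Step 5: thread A executes A1 (z = y). Shared: x=2 y=7 z=7. PCs: A@1 B@2 C@2
Step 6: thread A executes A2 (z = z - 3). Shared: x=2 y=7 z=4. PCs: A@2 B@2 C@2
Step 7: thread A executes A3 (y = y * -1). Shared: x=2 y=-7 z=4. PCs: A@3 B@2 C@2
Step 8: thread B executes B3 (y = x). Shared: x=2 y=2 z=4. PCs: A@3 B@3 C@2
Step 9: thread C executes C3 (y = 2). Shared: x=2 y=2 z=4. PCs: A@3 B@3 C@3
Step 10: thread A executes A4 (x = 3). Shared: x=3 y=2 z=4. PCs: A@4 B@3 C@3
Step 11: thread B executes B4 (y = y * 3). Shared: x=3 y=6 z=4. PCs: A@4 B@4 C@3

Answer: x=3 y=6 z=4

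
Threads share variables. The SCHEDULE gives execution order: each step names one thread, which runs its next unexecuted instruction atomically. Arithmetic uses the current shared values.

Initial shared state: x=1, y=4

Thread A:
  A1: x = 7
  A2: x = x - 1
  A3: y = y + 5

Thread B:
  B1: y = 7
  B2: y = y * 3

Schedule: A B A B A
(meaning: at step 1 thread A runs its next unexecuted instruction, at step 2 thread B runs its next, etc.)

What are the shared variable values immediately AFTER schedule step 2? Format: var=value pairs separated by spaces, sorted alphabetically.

Step 1: thread A executes A1 (x = 7). Shared: x=7 y=4. PCs: A@1 B@0
Step 2: thread B executes B1 (y = 7). Shared: x=7 y=7. PCs: A@1 B@1

Answer: x=7 y=7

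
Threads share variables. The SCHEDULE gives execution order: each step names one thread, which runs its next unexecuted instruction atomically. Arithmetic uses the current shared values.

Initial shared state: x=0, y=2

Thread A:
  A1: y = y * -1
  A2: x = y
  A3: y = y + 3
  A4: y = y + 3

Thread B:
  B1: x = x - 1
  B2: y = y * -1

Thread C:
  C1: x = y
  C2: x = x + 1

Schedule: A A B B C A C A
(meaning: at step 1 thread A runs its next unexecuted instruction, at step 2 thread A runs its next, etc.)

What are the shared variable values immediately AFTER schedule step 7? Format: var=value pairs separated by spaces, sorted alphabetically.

Answer: x=3 y=5

Derivation:
Step 1: thread A executes A1 (y = y * -1). Shared: x=0 y=-2. PCs: A@1 B@0 C@0
Step 2: thread A executes A2 (x = y). Shared: x=-2 y=-2. PCs: A@2 B@0 C@0
Step 3: thread B executes B1 (x = x - 1). Shared: x=-3 y=-2. PCs: A@2 B@1 C@0
Step 4: thread B executes B2 (y = y * -1). Shared: x=-3 y=2. PCs: A@2 B@2 C@0
Step 5: thread C executes C1 (x = y). Shared: x=2 y=2. PCs: A@2 B@2 C@1
Step 6: thread A executes A3 (y = y + 3). Shared: x=2 y=5. PCs: A@3 B@2 C@1
Step 7: thread C executes C2 (x = x + 1). Shared: x=3 y=5. PCs: A@3 B@2 C@2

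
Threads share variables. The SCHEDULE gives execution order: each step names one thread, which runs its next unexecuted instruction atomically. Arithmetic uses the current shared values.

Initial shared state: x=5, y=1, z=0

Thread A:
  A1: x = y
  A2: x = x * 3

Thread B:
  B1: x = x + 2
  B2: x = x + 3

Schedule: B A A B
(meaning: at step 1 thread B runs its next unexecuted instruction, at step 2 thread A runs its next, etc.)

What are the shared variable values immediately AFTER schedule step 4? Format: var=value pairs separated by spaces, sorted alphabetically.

Step 1: thread B executes B1 (x = x + 2). Shared: x=7 y=1 z=0. PCs: A@0 B@1
Step 2: thread A executes A1 (x = y). Shared: x=1 y=1 z=0. PCs: A@1 B@1
Step 3: thread A executes A2 (x = x * 3). Shared: x=3 y=1 z=0. PCs: A@2 B@1
Step 4: thread B executes B2 (x = x + 3). Shared: x=6 y=1 z=0. PCs: A@2 B@2

Answer: x=6 y=1 z=0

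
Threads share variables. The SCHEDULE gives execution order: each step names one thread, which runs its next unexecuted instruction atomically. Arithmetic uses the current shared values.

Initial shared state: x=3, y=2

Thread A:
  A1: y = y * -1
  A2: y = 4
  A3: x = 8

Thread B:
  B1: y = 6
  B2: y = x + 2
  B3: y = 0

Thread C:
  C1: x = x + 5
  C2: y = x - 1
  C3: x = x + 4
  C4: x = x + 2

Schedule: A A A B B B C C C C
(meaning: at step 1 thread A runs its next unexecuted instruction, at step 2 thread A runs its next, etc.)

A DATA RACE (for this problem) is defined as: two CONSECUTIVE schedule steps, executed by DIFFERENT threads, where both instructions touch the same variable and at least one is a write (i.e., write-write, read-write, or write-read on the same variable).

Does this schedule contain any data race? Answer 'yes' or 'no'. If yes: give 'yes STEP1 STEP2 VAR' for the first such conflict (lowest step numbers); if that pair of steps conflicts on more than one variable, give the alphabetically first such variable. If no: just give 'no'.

Steps 1,2: same thread (A). No race.
Steps 2,3: same thread (A). No race.
Steps 3,4: A(r=-,w=x) vs B(r=-,w=y). No conflict.
Steps 4,5: same thread (B). No race.
Steps 5,6: same thread (B). No race.
Steps 6,7: B(r=-,w=y) vs C(r=x,w=x). No conflict.
Steps 7,8: same thread (C). No race.
Steps 8,9: same thread (C). No race.
Steps 9,10: same thread (C). No race.

Answer: no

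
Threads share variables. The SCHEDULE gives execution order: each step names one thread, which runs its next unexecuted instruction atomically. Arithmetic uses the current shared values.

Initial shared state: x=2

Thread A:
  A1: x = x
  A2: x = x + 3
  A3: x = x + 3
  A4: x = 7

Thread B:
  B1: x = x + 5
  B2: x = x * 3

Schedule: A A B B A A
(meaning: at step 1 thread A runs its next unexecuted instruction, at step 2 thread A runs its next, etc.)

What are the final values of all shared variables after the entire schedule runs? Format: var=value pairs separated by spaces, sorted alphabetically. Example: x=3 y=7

Answer: x=7

Derivation:
Step 1: thread A executes A1 (x = x). Shared: x=2. PCs: A@1 B@0
Step 2: thread A executes A2 (x = x + 3). Shared: x=5. PCs: A@2 B@0
Step 3: thread B executes B1 (x = x + 5). Shared: x=10. PCs: A@2 B@1
Step 4: thread B executes B2 (x = x * 3). Shared: x=30. PCs: A@2 B@2
Step 5: thread A executes A3 (x = x + 3). Shared: x=33. PCs: A@3 B@2
Step 6: thread A executes A4 (x = 7). Shared: x=7. PCs: A@4 B@2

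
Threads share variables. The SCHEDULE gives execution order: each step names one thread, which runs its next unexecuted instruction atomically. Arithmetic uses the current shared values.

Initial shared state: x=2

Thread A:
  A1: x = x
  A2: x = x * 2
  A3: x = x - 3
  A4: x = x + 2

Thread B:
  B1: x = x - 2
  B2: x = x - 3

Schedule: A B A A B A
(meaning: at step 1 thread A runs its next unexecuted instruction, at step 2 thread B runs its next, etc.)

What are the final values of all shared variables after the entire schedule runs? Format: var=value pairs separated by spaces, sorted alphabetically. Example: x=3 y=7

Answer: x=-4

Derivation:
Step 1: thread A executes A1 (x = x). Shared: x=2. PCs: A@1 B@0
Step 2: thread B executes B1 (x = x - 2). Shared: x=0. PCs: A@1 B@1
Step 3: thread A executes A2 (x = x * 2). Shared: x=0. PCs: A@2 B@1
Step 4: thread A executes A3 (x = x - 3). Shared: x=-3. PCs: A@3 B@1
Step 5: thread B executes B2 (x = x - 3). Shared: x=-6. PCs: A@3 B@2
Step 6: thread A executes A4 (x = x + 2). Shared: x=-4. PCs: A@4 B@2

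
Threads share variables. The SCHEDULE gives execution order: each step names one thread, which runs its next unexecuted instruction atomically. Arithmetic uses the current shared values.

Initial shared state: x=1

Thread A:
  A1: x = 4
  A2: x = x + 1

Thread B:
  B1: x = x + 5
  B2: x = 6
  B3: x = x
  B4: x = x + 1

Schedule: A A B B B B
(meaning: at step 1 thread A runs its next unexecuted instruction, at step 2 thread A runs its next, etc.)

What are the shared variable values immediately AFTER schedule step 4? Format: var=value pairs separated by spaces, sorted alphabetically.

Step 1: thread A executes A1 (x = 4). Shared: x=4. PCs: A@1 B@0
Step 2: thread A executes A2 (x = x + 1). Shared: x=5. PCs: A@2 B@0
Step 3: thread B executes B1 (x = x + 5). Shared: x=10. PCs: A@2 B@1
Step 4: thread B executes B2 (x = 6). Shared: x=6. PCs: A@2 B@2

Answer: x=6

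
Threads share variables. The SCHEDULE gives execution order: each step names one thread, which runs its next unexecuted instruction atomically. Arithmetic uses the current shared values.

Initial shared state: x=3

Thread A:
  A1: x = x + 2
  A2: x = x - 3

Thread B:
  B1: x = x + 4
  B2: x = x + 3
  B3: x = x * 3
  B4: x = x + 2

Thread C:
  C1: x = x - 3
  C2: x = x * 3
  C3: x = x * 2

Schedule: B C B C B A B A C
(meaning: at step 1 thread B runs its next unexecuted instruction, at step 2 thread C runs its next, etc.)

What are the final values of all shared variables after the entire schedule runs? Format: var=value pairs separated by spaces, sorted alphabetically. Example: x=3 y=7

Answer: x=128

Derivation:
Step 1: thread B executes B1 (x = x + 4). Shared: x=7. PCs: A@0 B@1 C@0
Step 2: thread C executes C1 (x = x - 3). Shared: x=4. PCs: A@0 B@1 C@1
Step 3: thread B executes B2 (x = x + 3). Shared: x=7. PCs: A@0 B@2 C@1
Step 4: thread C executes C2 (x = x * 3). Shared: x=21. PCs: A@0 B@2 C@2
Step 5: thread B executes B3 (x = x * 3). Shared: x=63. PCs: A@0 B@3 C@2
Step 6: thread A executes A1 (x = x + 2). Shared: x=65. PCs: A@1 B@3 C@2
Step 7: thread B executes B4 (x = x + 2). Shared: x=67. PCs: A@1 B@4 C@2
Step 8: thread A executes A2 (x = x - 3). Shared: x=64. PCs: A@2 B@4 C@2
Step 9: thread C executes C3 (x = x * 2). Shared: x=128. PCs: A@2 B@4 C@3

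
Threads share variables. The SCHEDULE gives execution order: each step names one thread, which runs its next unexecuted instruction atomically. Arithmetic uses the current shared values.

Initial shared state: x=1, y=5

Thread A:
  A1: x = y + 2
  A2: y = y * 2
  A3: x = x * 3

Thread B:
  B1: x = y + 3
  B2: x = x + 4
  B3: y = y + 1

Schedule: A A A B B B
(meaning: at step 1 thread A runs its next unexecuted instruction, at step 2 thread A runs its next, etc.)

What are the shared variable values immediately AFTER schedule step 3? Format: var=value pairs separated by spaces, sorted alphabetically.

Step 1: thread A executes A1 (x = y + 2). Shared: x=7 y=5. PCs: A@1 B@0
Step 2: thread A executes A2 (y = y * 2). Shared: x=7 y=10. PCs: A@2 B@0
Step 3: thread A executes A3 (x = x * 3). Shared: x=21 y=10. PCs: A@3 B@0

Answer: x=21 y=10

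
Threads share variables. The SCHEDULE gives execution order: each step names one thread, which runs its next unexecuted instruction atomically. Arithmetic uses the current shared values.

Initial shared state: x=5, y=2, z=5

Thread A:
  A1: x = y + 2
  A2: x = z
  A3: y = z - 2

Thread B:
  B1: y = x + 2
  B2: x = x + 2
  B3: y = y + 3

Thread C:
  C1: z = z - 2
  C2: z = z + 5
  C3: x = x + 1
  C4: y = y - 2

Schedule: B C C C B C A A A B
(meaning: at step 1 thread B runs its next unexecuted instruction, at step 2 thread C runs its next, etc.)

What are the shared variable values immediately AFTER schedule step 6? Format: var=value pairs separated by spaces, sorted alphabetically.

Answer: x=8 y=5 z=8

Derivation:
Step 1: thread B executes B1 (y = x + 2). Shared: x=5 y=7 z=5. PCs: A@0 B@1 C@0
Step 2: thread C executes C1 (z = z - 2). Shared: x=5 y=7 z=3. PCs: A@0 B@1 C@1
Step 3: thread C executes C2 (z = z + 5). Shared: x=5 y=7 z=8. PCs: A@0 B@1 C@2
Step 4: thread C executes C3 (x = x + 1). Shared: x=6 y=7 z=8. PCs: A@0 B@1 C@3
Step 5: thread B executes B2 (x = x + 2). Shared: x=8 y=7 z=8. PCs: A@0 B@2 C@3
Step 6: thread C executes C4 (y = y - 2). Shared: x=8 y=5 z=8. PCs: A@0 B@2 C@4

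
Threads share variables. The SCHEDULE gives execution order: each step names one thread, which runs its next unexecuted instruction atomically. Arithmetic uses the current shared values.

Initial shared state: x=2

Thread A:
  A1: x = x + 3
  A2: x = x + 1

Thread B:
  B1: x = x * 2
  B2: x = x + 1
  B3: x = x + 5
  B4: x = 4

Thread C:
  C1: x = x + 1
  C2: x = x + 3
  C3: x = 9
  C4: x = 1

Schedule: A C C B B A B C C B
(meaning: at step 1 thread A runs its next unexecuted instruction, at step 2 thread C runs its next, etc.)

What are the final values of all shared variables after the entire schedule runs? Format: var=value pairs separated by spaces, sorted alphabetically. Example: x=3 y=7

Step 1: thread A executes A1 (x = x + 3). Shared: x=5. PCs: A@1 B@0 C@0
Step 2: thread C executes C1 (x = x + 1). Shared: x=6. PCs: A@1 B@0 C@1
Step 3: thread C executes C2 (x = x + 3). Shared: x=9. PCs: A@1 B@0 C@2
Step 4: thread B executes B1 (x = x * 2). Shared: x=18. PCs: A@1 B@1 C@2
Step 5: thread B executes B2 (x = x + 1). Shared: x=19. PCs: A@1 B@2 C@2
Step 6: thread A executes A2 (x = x + 1). Shared: x=20. PCs: A@2 B@2 C@2
Step 7: thread B executes B3 (x = x + 5). Shared: x=25. PCs: A@2 B@3 C@2
Step 8: thread C executes C3 (x = 9). Shared: x=9. PCs: A@2 B@3 C@3
Step 9: thread C executes C4 (x = 1). Shared: x=1. PCs: A@2 B@3 C@4
Step 10: thread B executes B4 (x = 4). Shared: x=4. PCs: A@2 B@4 C@4

Answer: x=4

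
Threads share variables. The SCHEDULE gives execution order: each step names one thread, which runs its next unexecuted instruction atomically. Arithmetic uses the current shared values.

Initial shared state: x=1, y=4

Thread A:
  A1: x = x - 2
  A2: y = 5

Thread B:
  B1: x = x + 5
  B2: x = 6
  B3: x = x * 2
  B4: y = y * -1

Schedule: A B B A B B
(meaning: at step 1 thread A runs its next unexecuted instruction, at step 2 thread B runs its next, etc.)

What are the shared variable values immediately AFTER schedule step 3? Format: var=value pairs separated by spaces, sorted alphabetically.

Answer: x=6 y=4

Derivation:
Step 1: thread A executes A1 (x = x - 2). Shared: x=-1 y=4. PCs: A@1 B@0
Step 2: thread B executes B1 (x = x + 5). Shared: x=4 y=4. PCs: A@1 B@1
Step 3: thread B executes B2 (x = 6). Shared: x=6 y=4. PCs: A@1 B@2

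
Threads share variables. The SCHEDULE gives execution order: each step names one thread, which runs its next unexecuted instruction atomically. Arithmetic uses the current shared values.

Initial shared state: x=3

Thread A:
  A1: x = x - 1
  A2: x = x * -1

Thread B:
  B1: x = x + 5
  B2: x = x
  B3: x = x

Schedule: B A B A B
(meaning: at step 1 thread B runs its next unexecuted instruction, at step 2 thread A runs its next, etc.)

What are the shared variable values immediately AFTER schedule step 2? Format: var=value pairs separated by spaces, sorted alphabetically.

Step 1: thread B executes B1 (x = x + 5). Shared: x=8. PCs: A@0 B@1
Step 2: thread A executes A1 (x = x - 1). Shared: x=7. PCs: A@1 B@1

Answer: x=7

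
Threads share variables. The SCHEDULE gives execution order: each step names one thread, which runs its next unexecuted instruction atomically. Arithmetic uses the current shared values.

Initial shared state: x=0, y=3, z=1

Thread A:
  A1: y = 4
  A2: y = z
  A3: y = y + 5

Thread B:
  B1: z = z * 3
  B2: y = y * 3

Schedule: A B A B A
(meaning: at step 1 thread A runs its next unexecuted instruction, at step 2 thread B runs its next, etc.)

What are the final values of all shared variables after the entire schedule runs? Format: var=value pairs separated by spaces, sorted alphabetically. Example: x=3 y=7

Answer: x=0 y=14 z=3

Derivation:
Step 1: thread A executes A1 (y = 4). Shared: x=0 y=4 z=1. PCs: A@1 B@0
Step 2: thread B executes B1 (z = z * 3). Shared: x=0 y=4 z=3. PCs: A@1 B@1
Step 3: thread A executes A2 (y = z). Shared: x=0 y=3 z=3. PCs: A@2 B@1
Step 4: thread B executes B2 (y = y * 3). Shared: x=0 y=9 z=3. PCs: A@2 B@2
Step 5: thread A executes A3 (y = y + 5). Shared: x=0 y=14 z=3. PCs: A@3 B@2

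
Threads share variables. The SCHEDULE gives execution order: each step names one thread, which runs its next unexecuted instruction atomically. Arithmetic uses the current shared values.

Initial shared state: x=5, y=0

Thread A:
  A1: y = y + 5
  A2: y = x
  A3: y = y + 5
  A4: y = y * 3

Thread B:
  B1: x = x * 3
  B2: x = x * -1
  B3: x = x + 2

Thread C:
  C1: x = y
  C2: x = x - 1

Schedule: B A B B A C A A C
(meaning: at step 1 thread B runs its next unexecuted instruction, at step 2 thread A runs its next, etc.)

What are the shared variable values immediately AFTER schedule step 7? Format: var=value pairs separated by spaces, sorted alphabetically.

Answer: x=-13 y=-8

Derivation:
Step 1: thread B executes B1 (x = x * 3). Shared: x=15 y=0. PCs: A@0 B@1 C@0
Step 2: thread A executes A1 (y = y + 5). Shared: x=15 y=5. PCs: A@1 B@1 C@0
Step 3: thread B executes B2 (x = x * -1). Shared: x=-15 y=5. PCs: A@1 B@2 C@0
Step 4: thread B executes B3 (x = x + 2). Shared: x=-13 y=5. PCs: A@1 B@3 C@0
Step 5: thread A executes A2 (y = x). Shared: x=-13 y=-13. PCs: A@2 B@3 C@0
Step 6: thread C executes C1 (x = y). Shared: x=-13 y=-13. PCs: A@2 B@3 C@1
Step 7: thread A executes A3 (y = y + 5). Shared: x=-13 y=-8. PCs: A@3 B@3 C@1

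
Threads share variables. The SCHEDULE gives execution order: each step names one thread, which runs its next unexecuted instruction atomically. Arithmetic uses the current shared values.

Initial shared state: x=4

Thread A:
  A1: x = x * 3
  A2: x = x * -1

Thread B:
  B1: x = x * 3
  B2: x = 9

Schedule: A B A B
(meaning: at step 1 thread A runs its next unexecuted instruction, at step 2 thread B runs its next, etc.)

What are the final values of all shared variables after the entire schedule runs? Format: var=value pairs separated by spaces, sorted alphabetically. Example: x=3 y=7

Answer: x=9

Derivation:
Step 1: thread A executes A1 (x = x * 3). Shared: x=12. PCs: A@1 B@0
Step 2: thread B executes B1 (x = x * 3). Shared: x=36. PCs: A@1 B@1
Step 3: thread A executes A2 (x = x * -1). Shared: x=-36. PCs: A@2 B@1
Step 4: thread B executes B2 (x = 9). Shared: x=9. PCs: A@2 B@2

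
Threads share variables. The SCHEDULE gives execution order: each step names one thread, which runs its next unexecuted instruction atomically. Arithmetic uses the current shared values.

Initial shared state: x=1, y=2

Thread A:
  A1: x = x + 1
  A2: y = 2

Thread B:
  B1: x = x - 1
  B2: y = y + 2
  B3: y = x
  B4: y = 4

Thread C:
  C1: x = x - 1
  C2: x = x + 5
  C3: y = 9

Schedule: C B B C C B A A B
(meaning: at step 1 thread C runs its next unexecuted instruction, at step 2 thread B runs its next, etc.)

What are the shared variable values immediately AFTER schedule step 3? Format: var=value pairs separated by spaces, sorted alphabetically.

Step 1: thread C executes C1 (x = x - 1). Shared: x=0 y=2. PCs: A@0 B@0 C@1
Step 2: thread B executes B1 (x = x - 1). Shared: x=-1 y=2. PCs: A@0 B@1 C@1
Step 3: thread B executes B2 (y = y + 2). Shared: x=-1 y=4. PCs: A@0 B@2 C@1

Answer: x=-1 y=4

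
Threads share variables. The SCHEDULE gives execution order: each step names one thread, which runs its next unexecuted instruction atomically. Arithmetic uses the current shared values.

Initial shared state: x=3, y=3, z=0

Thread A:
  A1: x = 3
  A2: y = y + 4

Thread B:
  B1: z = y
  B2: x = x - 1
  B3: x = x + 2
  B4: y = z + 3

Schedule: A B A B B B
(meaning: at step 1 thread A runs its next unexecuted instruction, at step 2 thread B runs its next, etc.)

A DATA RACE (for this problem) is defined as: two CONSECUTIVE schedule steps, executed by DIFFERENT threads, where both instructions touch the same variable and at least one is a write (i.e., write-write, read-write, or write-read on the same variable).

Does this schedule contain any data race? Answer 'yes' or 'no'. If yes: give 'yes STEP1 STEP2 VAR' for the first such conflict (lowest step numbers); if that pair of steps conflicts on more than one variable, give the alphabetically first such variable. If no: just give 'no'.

Answer: yes 2 3 y

Derivation:
Steps 1,2: A(r=-,w=x) vs B(r=y,w=z). No conflict.
Steps 2,3: B(z = y) vs A(y = y + 4). RACE on y (R-W).
Steps 3,4: A(r=y,w=y) vs B(r=x,w=x). No conflict.
Steps 4,5: same thread (B). No race.
Steps 5,6: same thread (B). No race.
First conflict at steps 2,3.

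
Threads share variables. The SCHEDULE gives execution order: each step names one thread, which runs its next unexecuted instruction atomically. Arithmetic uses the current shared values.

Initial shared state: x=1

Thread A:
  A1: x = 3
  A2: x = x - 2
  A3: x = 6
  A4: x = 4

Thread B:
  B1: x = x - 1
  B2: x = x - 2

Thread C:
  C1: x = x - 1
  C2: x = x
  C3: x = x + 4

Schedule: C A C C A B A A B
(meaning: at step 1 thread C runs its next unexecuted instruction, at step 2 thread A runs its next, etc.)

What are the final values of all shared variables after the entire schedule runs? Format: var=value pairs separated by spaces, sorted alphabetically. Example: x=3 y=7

Answer: x=2

Derivation:
Step 1: thread C executes C1 (x = x - 1). Shared: x=0. PCs: A@0 B@0 C@1
Step 2: thread A executes A1 (x = 3). Shared: x=3. PCs: A@1 B@0 C@1
Step 3: thread C executes C2 (x = x). Shared: x=3. PCs: A@1 B@0 C@2
Step 4: thread C executes C3 (x = x + 4). Shared: x=7. PCs: A@1 B@0 C@3
Step 5: thread A executes A2 (x = x - 2). Shared: x=5. PCs: A@2 B@0 C@3
Step 6: thread B executes B1 (x = x - 1). Shared: x=4. PCs: A@2 B@1 C@3
Step 7: thread A executes A3 (x = 6). Shared: x=6. PCs: A@3 B@1 C@3
Step 8: thread A executes A4 (x = 4). Shared: x=4. PCs: A@4 B@1 C@3
Step 9: thread B executes B2 (x = x - 2). Shared: x=2. PCs: A@4 B@2 C@3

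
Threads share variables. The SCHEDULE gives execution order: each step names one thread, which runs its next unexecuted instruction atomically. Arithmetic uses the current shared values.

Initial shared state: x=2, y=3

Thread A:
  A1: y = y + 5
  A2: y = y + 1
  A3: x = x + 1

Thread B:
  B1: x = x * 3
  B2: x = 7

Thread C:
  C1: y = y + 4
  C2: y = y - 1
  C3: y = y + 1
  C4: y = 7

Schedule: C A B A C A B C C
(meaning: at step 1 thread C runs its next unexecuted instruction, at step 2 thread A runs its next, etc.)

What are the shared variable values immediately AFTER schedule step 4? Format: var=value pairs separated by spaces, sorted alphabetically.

Answer: x=6 y=13

Derivation:
Step 1: thread C executes C1 (y = y + 4). Shared: x=2 y=7. PCs: A@0 B@0 C@1
Step 2: thread A executes A1 (y = y + 5). Shared: x=2 y=12. PCs: A@1 B@0 C@1
Step 3: thread B executes B1 (x = x * 3). Shared: x=6 y=12. PCs: A@1 B@1 C@1
Step 4: thread A executes A2 (y = y + 1). Shared: x=6 y=13. PCs: A@2 B@1 C@1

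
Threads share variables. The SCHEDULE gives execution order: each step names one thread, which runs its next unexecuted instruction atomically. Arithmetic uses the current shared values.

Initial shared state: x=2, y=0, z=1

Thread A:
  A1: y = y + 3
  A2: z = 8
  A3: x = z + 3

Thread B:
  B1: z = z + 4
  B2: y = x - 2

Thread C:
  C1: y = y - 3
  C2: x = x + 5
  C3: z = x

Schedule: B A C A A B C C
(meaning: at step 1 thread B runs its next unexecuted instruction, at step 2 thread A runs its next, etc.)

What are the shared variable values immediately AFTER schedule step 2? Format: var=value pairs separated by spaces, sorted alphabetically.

Step 1: thread B executes B1 (z = z + 4). Shared: x=2 y=0 z=5. PCs: A@0 B@1 C@0
Step 2: thread A executes A1 (y = y + 3). Shared: x=2 y=3 z=5. PCs: A@1 B@1 C@0

Answer: x=2 y=3 z=5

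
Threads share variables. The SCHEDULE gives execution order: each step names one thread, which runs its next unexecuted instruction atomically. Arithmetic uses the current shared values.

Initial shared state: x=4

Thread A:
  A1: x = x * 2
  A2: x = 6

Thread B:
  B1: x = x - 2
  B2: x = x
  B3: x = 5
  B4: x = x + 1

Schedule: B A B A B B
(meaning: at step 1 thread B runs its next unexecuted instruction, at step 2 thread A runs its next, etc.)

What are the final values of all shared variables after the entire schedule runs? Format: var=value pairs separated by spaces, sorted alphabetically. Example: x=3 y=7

Step 1: thread B executes B1 (x = x - 2). Shared: x=2. PCs: A@0 B@1
Step 2: thread A executes A1 (x = x * 2). Shared: x=4. PCs: A@1 B@1
Step 3: thread B executes B2 (x = x). Shared: x=4. PCs: A@1 B@2
Step 4: thread A executes A2 (x = 6). Shared: x=6. PCs: A@2 B@2
Step 5: thread B executes B3 (x = 5). Shared: x=5. PCs: A@2 B@3
Step 6: thread B executes B4 (x = x + 1). Shared: x=6. PCs: A@2 B@4

Answer: x=6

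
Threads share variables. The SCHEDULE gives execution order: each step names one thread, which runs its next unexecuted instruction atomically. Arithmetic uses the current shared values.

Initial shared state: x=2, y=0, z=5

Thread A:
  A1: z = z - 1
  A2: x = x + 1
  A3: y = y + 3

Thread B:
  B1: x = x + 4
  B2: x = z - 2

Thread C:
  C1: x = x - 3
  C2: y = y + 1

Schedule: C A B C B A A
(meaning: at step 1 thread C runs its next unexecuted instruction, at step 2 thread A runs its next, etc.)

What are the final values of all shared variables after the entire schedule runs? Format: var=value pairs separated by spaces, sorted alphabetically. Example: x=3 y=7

Step 1: thread C executes C1 (x = x - 3). Shared: x=-1 y=0 z=5. PCs: A@0 B@0 C@1
Step 2: thread A executes A1 (z = z - 1). Shared: x=-1 y=0 z=4. PCs: A@1 B@0 C@1
Step 3: thread B executes B1 (x = x + 4). Shared: x=3 y=0 z=4. PCs: A@1 B@1 C@1
Step 4: thread C executes C2 (y = y + 1). Shared: x=3 y=1 z=4. PCs: A@1 B@1 C@2
Step 5: thread B executes B2 (x = z - 2). Shared: x=2 y=1 z=4. PCs: A@1 B@2 C@2
Step 6: thread A executes A2 (x = x + 1). Shared: x=3 y=1 z=4. PCs: A@2 B@2 C@2
Step 7: thread A executes A3 (y = y + 3). Shared: x=3 y=4 z=4. PCs: A@3 B@2 C@2

Answer: x=3 y=4 z=4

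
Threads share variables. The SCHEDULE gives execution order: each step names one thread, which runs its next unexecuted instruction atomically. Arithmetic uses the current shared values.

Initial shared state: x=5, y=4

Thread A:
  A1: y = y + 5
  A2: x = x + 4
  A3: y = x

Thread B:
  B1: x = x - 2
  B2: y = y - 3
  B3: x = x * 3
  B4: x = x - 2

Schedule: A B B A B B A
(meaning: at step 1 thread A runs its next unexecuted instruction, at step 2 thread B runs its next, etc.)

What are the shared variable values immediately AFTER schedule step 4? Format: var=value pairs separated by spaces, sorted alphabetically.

Answer: x=7 y=6

Derivation:
Step 1: thread A executes A1 (y = y + 5). Shared: x=5 y=9. PCs: A@1 B@0
Step 2: thread B executes B1 (x = x - 2). Shared: x=3 y=9. PCs: A@1 B@1
Step 3: thread B executes B2 (y = y - 3). Shared: x=3 y=6. PCs: A@1 B@2
Step 4: thread A executes A2 (x = x + 4). Shared: x=7 y=6. PCs: A@2 B@2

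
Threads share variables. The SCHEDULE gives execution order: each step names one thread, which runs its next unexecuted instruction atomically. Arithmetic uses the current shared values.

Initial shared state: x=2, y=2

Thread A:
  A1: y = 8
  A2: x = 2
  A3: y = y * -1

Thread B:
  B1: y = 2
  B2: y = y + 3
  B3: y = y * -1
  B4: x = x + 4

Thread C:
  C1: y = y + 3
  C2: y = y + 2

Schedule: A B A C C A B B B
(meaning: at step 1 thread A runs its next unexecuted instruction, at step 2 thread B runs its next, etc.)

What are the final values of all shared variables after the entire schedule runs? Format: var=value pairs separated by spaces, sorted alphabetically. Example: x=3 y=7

Step 1: thread A executes A1 (y = 8). Shared: x=2 y=8. PCs: A@1 B@0 C@0
Step 2: thread B executes B1 (y = 2). Shared: x=2 y=2. PCs: A@1 B@1 C@0
Step 3: thread A executes A2 (x = 2). Shared: x=2 y=2. PCs: A@2 B@1 C@0
Step 4: thread C executes C1 (y = y + 3). Shared: x=2 y=5. PCs: A@2 B@1 C@1
Step 5: thread C executes C2 (y = y + 2). Shared: x=2 y=7. PCs: A@2 B@1 C@2
Step 6: thread A executes A3 (y = y * -1). Shared: x=2 y=-7. PCs: A@3 B@1 C@2
Step 7: thread B executes B2 (y = y + 3). Shared: x=2 y=-4. PCs: A@3 B@2 C@2
Step 8: thread B executes B3 (y = y * -1). Shared: x=2 y=4. PCs: A@3 B@3 C@2
Step 9: thread B executes B4 (x = x + 4). Shared: x=6 y=4. PCs: A@3 B@4 C@2

Answer: x=6 y=4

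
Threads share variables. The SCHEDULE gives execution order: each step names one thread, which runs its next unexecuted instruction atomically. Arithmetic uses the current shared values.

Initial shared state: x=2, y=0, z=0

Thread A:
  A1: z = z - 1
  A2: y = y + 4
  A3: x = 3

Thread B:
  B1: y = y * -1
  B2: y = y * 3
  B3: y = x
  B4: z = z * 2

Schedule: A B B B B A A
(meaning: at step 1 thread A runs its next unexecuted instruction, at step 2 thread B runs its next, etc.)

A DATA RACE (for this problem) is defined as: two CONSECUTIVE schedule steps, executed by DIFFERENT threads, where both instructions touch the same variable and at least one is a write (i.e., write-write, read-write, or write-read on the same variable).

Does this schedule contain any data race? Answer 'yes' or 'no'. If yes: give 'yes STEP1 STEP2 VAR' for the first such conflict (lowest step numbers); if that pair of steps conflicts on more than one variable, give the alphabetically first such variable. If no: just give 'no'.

Steps 1,2: A(r=z,w=z) vs B(r=y,w=y). No conflict.
Steps 2,3: same thread (B). No race.
Steps 3,4: same thread (B). No race.
Steps 4,5: same thread (B). No race.
Steps 5,6: B(r=z,w=z) vs A(r=y,w=y). No conflict.
Steps 6,7: same thread (A). No race.

Answer: no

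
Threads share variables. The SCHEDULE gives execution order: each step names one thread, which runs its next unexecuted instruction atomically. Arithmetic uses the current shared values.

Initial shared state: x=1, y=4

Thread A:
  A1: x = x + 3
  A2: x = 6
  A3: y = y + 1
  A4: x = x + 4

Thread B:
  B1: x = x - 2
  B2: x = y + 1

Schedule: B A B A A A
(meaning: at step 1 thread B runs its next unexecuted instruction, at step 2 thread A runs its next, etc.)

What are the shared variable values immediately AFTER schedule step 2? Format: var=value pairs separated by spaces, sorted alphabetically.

Step 1: thread B executes B1 (x = x - 2). Shared: x=-1 y=4. PCs: A@0 B@1
Step 2: thread A executes A1 (x = x + 3). Shared: x=2 y=4. PCs: A@1 B@1

Answer: x=2 y=4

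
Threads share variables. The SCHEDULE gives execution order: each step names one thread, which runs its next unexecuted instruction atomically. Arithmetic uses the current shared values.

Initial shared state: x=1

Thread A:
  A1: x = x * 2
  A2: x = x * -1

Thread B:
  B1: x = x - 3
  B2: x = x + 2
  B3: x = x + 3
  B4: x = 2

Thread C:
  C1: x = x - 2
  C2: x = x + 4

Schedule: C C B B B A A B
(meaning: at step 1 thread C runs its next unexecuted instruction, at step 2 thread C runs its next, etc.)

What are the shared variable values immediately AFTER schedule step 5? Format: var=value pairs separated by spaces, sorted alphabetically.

Step 1: thread C executes C1 (x = x - 2). Shared: x=-1. PCs: A@0 B@0 C@1
Step 2: thread C executes C2 (x = x + 4). Shared: x=3. PCs: A@0 B@0 C@2
Step 3: thread B executes B1 (x = x - 3). Shared: x=0. PCs: A@0 B@1 C@2
Step 4: thread B executes B2 (x = x + 2). Shared: x=2. PCs: A@0 B@2 C@2
Step 5: thread B executes B3 (x = x + 3). Shared: x=5. PCs: A@0 B@3 C@2

Answer: x=5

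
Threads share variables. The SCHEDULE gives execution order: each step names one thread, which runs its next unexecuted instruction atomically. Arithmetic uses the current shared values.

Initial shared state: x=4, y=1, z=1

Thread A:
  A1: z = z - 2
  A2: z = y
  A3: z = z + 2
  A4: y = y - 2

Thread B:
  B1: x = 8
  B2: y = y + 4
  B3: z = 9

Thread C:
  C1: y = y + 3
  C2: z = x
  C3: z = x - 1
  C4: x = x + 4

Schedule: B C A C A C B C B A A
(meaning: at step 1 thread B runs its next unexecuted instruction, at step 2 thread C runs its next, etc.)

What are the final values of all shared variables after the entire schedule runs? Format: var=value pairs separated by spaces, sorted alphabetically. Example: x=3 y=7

Step 1: thread B executes B1 (x = 8). Shared: x=8 y=1 z=1. PCs: A@0 B@1 C@0
Step 2: thread C executes C1 (y = y + 3). Shared: x=8 y=4 z=1. PCs: A@0 B@1 C@1
Step 3: thread A executes A1 (z = z - 2). Shared: x=8 y=4 z=-1. PCs: A@1 B@1 C@1
Step 4: thread C executes C2 (z = x). Shared: x=8 y=4 z=8. PCs: A@1 B@1 C@2
Step 5: thread A executes A2 (z = y). Shared: x=8 y=4 z=4. PCs: A@2 B@1 C@2
Step 6: thread C executes C3 (z = x - 1). Shared: x=8 y=4 z=7. PCs: A@2 B@1 C@3
Step 7: thread B executes B2 (y = y + 4). Shared: x=8 y=8 z=7. PCs: A@2 B@2 C@3
Step 8: thread C executes C4 (x = x + 4). Shared: x=12 y=8 z=7. PCs: A@2 B@2 C@4
Step 9: thread B executes B3 (z = 9). Shared: x=12 y=8 z=9. PCs: A@2 B@3 C@4
Step 10: thread A executes A3 (z = z + 2). Shared: x=12 y=8 z=11. PCs: A@3 B@3 C@4
Step 11: thread A executes A4 (y = y - 2). Shared: x=12 y=6 z=11. PCs: A@4 B@3 C@4

Answer: x=12 y=6 z=11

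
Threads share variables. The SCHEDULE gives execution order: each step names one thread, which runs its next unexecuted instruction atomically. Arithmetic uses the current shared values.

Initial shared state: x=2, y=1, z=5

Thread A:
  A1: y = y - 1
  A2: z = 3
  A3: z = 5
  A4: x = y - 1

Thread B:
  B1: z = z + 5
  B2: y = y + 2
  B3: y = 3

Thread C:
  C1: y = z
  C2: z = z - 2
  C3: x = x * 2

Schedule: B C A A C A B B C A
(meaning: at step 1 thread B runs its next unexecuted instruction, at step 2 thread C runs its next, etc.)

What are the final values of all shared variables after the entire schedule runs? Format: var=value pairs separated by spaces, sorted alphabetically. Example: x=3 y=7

Answer: x=2 y=3 z=5

Derivation:
Step 1: thread B executes B1 (z = z + 5). Shared: x=2 y=1 z=10. PCs: A@0 B@1 C@0
Step 2: thread C executes C1 (y = z). Shared: x=2 y=10 z=10. PCs: A@0 B@1 C@1
Step 3: thread A executes A1 (y = y - 1). Shared: x=2 y=9 z=10. PCs: A@1 B@1 C@1
Step 4: thread A executes A2 (z = 3). Shared: x=2 y=9 z=3. PCs: A@2 B@1 C@1
Step 5: thread C executes C2 (z = z - 2). Shared: x=2 y=9 z=1. PCs: A@2 B@1 C@2
Step 6: thread A executes A3 (z = 5). Shared: x=2 y=9 z=5. PCs: A@3 B@1 C@2
Step 7: thread B executes B2 (y = y + 2). Shared: x=2 y=11 z=5. PCs: A@3 B@2 C@2
Step 8: thread B executes B3 (y = 3). Shared: x=2 y=3 z=5. PCs: A@3 B@3 C@2
Step 9: thread C executes C3 (x = x * 2). Shared: x=4 y=3 z=5. PCs: A@3 B@3 C@3
Step 10: thread A executes A4 (x = y - 1). Shared: x=2 y=3 z=5. PCs: A@4 B@3 C@3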